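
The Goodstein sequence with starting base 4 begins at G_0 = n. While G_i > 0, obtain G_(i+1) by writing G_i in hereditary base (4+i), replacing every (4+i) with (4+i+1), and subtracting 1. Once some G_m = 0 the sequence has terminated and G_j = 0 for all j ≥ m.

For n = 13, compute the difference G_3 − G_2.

G_0 = 13. HB_4(13) = 3·4 + 1. Bump = 16. G_1 = 15.
G_1 = 15. HB_5(15) = 3·5. Bump = 18. G_2 = 17.
G_2 = 17. HB_6(17) = 2·6 + 5. Bump = 19. G_3 = 18.

1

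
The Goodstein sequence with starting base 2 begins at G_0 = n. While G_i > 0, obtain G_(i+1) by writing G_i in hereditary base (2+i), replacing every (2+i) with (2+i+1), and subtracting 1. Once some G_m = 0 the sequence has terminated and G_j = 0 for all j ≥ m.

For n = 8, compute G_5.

G_0 = 8. HB_2(8) = 2^(2 + 1). Bump = 81. G_1 = 80.
G_1 = 80. HB_3(80) = 2·3^3 + 2·3^2 + 2·3 + 2. Bump = 554. G_2 = 553.
G_2 = 553. HB_4(553) = 2·4^4 + 2·4^2 + 2·4 + 1. Bump = 6311. G_3 = 6310.
G_3 = 6310. HB_5(6310) = 2·5^5 + 2·5^2 + 2·5. Bump = 93396. G_4 = 93395.
G_4 = 93395. HB_6(93395) = 2·6^6 + 2·6^2 + 6 + 5. Bump = 1647196. G_5 = 1647195.
G_5 = 1647195. HB_7(1647195) = 2·7^7 + 2·7^2 + 7 + 4. Bump = 33554572. G_6 = 33554571.

1647195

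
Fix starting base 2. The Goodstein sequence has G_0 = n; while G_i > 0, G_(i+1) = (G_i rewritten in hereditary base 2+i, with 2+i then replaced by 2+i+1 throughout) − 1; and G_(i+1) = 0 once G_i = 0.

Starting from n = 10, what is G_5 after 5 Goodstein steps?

4215754

base 2: 10 = 2^(2 + 1) + 2; at 3: 3^(3 + 1) + 3 = 84; next = 83
base 3: 83 = 3^(3 + 1) + 2; at 4: 4^(4 + 1) + 2 = 1026; next = 1025
base 4: 1025 = 4^(4 + 1) + 1; at 5: 5^(5 + 1) + 1 = 15626; next = 15625
base 5: 15625 = 5^(5 + 1); at 6: 6^(6 + 1) = 279936; next = 279935
base 6: 279935 = 5·6^6 + 5·6^5 + 5·6^4 + 5·6^3 + 5·6^2 + 5·6 + 5; at 7: 5·7^7 + 5·7^5 + 5·7^4 + 5·7^3 + 5·7^2 + 5·7 + 5 = 4215755; next = 4215754
base 7: 4215754 = 5·7^7 + 5·7^5 + 5·7^4 + 5·7^3 + 5·7^2 + 5·7 + 4; at 8: 5·8^8 + 5·8^5 + 5·8^4 + 5·8^3 + 5·8^2 + 5·8 + 4 = 84073324; next = 84073323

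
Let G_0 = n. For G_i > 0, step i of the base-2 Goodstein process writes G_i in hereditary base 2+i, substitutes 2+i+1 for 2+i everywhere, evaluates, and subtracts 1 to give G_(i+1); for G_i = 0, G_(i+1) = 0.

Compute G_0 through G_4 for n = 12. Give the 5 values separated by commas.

12 —HB2→ 2^(2 + 1) + 2^2 —bump→ 3^(3 + 1) + 3^3 = 108 —(−1)→ 107
107 —HB3→ 3^(3 + 1) + 2·3^2 + 2·3 + 2 —bump→ 4^(4 + 1) + 2·4^2 + 2·4 + 2 = 1066 —(−1)→ 1065
1065 —HB4→ 4^(4 + 1) + 2·4^2 + 2·4 + 1 —bump→ 5^(5 + 1) + 2·5^2 + 2·5 + 1 = 15686 —(−1)→ 15685
15685 —HB5→ 5^(5 + 1) + 2·5^2 + 2·5 —bump→ 6^(6 + 1) + 2·6^2 + 2·6 = 280020 —(−1)→ 280019

12, 107, 1065, 15685, 280019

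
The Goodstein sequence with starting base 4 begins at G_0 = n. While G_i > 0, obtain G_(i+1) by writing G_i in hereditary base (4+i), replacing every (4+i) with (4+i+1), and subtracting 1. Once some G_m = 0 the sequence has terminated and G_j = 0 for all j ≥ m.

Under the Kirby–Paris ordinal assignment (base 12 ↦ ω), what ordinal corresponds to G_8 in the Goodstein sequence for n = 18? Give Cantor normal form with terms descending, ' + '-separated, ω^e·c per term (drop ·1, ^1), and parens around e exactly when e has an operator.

step 0: 18 = 4^2 + 2; sub 5 for 4: 5^2 + 2; = 27; G_1 = 27−1 = 26
step 1: 26 = 5^2 + 1; sub 6 for 5: 6^2 + 1; = 37; G_2 = 37−1 = 36
step 2: 36 = 6^2; sub 7 for 6: 7^2; = 49; G_3 = 49−1 = 48
step 3: 48 = 6·7 + 6; sub 8 for 7: 6·8 + 6; = 54; G_4 = 54−1 = 53
step 4: 53 = 6·8 + 5; sub 9 for 8: 6·9 + 5; = 59; G_5 = 59−1 = 58
step 5: 58 = 6·9 + 4; sub 10 for 9: 6·10 + 4; = 64; G_6 = 64−1 = 63
step 6: 63 = 6·10 + 3; sub 11 for 10: 6·11 + 3; = 69; G_7 = 69−1 = 68
step 7: 68 = 6·11 + 2; sub 12 for 11: 6·12 + 2; = 74; G_8 = 74−1 = 73
step 8: 73 = 6·12 + 1; sub 13 for 12: 6·13 + 1; = 79; G_9 = 79−1 = 78

ω·6 + 1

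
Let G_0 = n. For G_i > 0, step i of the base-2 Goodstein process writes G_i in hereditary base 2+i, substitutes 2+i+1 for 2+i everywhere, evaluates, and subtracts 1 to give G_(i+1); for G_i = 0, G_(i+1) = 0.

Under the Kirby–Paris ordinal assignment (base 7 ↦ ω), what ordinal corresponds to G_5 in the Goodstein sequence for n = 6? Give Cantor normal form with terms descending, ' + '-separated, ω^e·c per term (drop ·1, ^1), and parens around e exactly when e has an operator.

ω^5·5 + ω^4·5 + ω^3·5 + ω^2·5 + ω·5 + 4

G_0=6  [base 2] 2^2 + 2  →[2↦3]→  3^3 + 3 = 30  −1 ⇒ G_1=29
G_1=29  [base 3] 3^3 + 2  →[3↦4]→  4^4 + 2 = 258  −1 ⇒ G_2=257
G_2=257  [base 4] 4^4 + 1  →[4↦5]→  5^5 + 1 = 3126  −1 ⇒ G_3=3125
G_3=3125  [base 5] 5^5  →[5↦6]→  6^6 = 46656  −1 ⇒ G_4=46655
G_4=46655  [base 6] 5·6^5 + 5·6^4 + 5·6^3 + 5·6^2 + 5·6 + 5  →[6↦7]→  5·7^5 + 5·7^4 + 5·7^3 + 5·7^2 + 5·7 + 5 = 98040  −1 ⇒ G_5=98039
G_5=98039  [base 7] 5·7^5 + 5·7^4 + 5·7^3 + 5·7^2 + 5·7 + 4  →[7↦8]→  5·8^5 + 5·8^4 + 5·8^3 + 5·8^2 + 5·8 + 4 = 187244  −1 ⇒ G_6=187243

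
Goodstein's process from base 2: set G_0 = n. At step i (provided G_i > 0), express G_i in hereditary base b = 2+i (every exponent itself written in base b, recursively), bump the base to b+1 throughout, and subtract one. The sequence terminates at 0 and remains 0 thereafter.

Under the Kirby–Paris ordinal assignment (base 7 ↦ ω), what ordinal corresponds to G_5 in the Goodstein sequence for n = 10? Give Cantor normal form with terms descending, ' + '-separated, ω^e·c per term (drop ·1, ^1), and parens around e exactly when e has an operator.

[0] 10 ≡ 2^(2 + 1) + 2 (base 2). Lift 3: 84. −1: 83.
[1] 83 ≡ 3^(3 + 1) + 2 (base 3). Lift 4: 1026. −1: 1025.
[2] 1025 ≡ 4^(4 + 1) + 1 (base 4). Lift 5: 15626. −1: 15625.
[3] 15625 ≡ 5^(5 + 1) (base 5). Lift 6: 279936. −1: 279935.
[4] 279935 ≡ 5·6^6 + 5·6^5 + 5·6^4 + 5·6^3 + 5·6^2 + 5·6 + 5 (base 6). Lift 7: 4215755. −1: 4215754.
[5] 4215754 ≡ 5·7^7 + 5·7^5 + 5·7^4 + 5·7^3 + 5·7^2 + 5·7 + 4 (base 7). Lift 8: 84073324. −1: 84073323.

ω^ω·5 + ω^5·5 + ω^4·5 + ω^3·5 + ω^2·5 + ω·5 + 4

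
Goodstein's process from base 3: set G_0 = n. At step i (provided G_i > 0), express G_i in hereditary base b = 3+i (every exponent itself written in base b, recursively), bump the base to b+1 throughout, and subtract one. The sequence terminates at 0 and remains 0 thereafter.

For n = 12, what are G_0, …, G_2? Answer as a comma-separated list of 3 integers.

12, 19, 27

step 0: 12 = 3^2 + 3; sub 4 for 3: 4^2 + 4; = 20; G_1 = 20−1 = 19
step 1: 19 = 4^2 + 3; sub 5 for 4: 5^2 + 3; = 28; G_2 = 28−1 = 27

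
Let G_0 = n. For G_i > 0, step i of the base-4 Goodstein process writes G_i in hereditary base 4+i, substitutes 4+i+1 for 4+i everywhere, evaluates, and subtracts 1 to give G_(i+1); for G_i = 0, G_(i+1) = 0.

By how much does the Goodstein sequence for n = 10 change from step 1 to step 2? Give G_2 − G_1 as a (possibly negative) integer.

G_0=10  [base 4] 2·4 + 2  →[4↦5]→  2·5 + 2 = 12  −1 ⇒ G_1=11
G_1=11  [base 5] 2·5 + 1  →[5↦6]→  2·6 + 1 = 13  −1 ⇒ G_2=12

1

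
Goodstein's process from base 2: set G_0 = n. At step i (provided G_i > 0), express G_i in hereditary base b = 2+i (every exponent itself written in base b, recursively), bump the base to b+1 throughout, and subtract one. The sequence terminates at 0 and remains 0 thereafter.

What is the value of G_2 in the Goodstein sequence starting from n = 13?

1279

G_0=13  [base 2] 2^(2 + 1) + 2^2 + 1  →[2↦3]→  3^(3 + 1) + 3^3 + 1 = 109  −1 ⇒ G_1=108
G_1=108  [base 3] 3^(3 + 1) + 3^3  →[3↦4]→  4^(4 + 1) + 4^4 = 1280  −1 ⇒ G_2=1279
G_2=1279  [base 4] 4^(4 + 1) + 3·4^3 + 3·4^2 + 3·4 + 3  →[4↦5]→  5^(5 + 1) + 3·5^3 + 3·5^2 + 3·5 + 3 = 16093  −1 ⇒ G_3=16092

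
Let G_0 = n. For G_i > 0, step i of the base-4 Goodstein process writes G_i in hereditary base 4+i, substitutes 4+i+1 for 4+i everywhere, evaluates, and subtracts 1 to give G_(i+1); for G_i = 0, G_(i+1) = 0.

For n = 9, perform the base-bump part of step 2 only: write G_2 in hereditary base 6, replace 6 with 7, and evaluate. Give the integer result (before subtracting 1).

(0) 9|_4 = 2·4 + 1 ↦ 2·5 + 1|_5 = 11 ⇒ 10
(1) 10|_5 = 2·5 ↦ 2·6|_6 = 12 ⇒ 11
(2) 11|_6 = 6 + 5 ↦ 7 + 5|_7 = 12 ⇒ 11

12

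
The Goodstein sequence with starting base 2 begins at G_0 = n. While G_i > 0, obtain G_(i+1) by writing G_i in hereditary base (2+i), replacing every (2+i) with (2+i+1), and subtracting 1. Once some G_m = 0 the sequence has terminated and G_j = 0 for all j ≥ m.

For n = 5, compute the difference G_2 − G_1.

228

G_0 = 5. HB_2(5) = 2^2 + 1. Bump = 28. G_1 = 27.
G_1 = 27. HB_3(27) = 3^3. Bump = 256. G_2 = 255.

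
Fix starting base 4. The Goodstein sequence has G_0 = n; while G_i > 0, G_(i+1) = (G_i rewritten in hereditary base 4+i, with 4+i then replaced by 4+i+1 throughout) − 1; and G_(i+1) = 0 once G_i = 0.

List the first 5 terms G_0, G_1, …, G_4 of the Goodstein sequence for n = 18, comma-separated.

18, 26, 36, 48, 53

i=0: 18 = 4^2 + 2 (b=4); 4→5: 5^2 + 2 = 27; 27−1 = 26
i=1: 26 = 5^2 + 1 (b=5); 5→6: 6^2 + 1 = 37; 37−1 = 36
i=2: 36 = 6^2 (b=6); 6→7: 7^2 = 49; 49−1 = 48
i=3: 48 = 6·7 + 6 (b=7); 7→8: 6·8 + 6 = 54; 54−1 = 53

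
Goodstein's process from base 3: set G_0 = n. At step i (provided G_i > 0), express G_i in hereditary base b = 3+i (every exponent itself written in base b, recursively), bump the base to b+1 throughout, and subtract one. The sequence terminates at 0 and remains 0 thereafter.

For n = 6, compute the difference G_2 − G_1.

0

(0) 6|_3 = 2·3 ↦ 2·4|_4 = 8 ⇒ 7
(1) 7|_4 = 4 + 3 ↦ 5 + 3|_5 = 8 ⇒ 7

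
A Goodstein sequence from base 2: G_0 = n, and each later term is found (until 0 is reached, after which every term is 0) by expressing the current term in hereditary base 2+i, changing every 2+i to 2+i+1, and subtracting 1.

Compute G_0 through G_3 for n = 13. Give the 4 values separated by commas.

13 —HB2→ 2^(2 + 1) + 2^2 + 1 —bump→ 3^(3 + 1) + 3^3 + 1 = 109 —(−1)→ 108
108 —HB3→ 3^(3 + 1) + 3^3 —bump→ 4^(4 + 1) + 4^4 = 1280 —(−1)→ 1279
1279 —HB4→ 4^(4 + 1) + 3·4^3 + 3·4^2 + 3·4 + 3 —bump→ 5^(5 + 1) + 3·5^3 + 3·5^2 + 3·5 + 3 = 16093 —(−1)→ 16092

13, 108, 1279, 16092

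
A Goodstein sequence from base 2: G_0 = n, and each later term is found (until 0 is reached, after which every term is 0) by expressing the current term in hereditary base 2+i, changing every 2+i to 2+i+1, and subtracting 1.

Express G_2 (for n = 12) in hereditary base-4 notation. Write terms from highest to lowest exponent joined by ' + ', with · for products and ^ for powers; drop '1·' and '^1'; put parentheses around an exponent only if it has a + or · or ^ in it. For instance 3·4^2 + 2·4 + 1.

4^(4 + 1) + 2·4^2 + 2·4 + 1

base 2: 12 = 2^(2 + 1) + 2^2; at 3: 3^(3 + 1) + 3^3 = 108; next = 107
base 3: 107 = 3^(3 + 1) + 2·3^2 + 2·3 + 2; at 4: 4^(4 + 1) + 2·4^2 + 2·4 + 2 = 1066; next = 1065
base 4: 1065 = 4^(4 + 1) + 2·4^2 + 2·4 + 1; at 5: 5^(5 + 1) + 2·5^2 + 2·5 + 1 = 15686; next = 15685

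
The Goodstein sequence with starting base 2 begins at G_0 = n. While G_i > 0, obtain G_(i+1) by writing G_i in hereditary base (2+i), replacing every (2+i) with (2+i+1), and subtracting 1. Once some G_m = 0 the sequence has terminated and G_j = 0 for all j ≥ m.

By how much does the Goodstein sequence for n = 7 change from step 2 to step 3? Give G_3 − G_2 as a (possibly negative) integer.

[0] 7 ≡ 2^2 + 2 + 1 (base 2). Lift 3: 31. −1: 30.
[1] 30 ≡ 3^3 + 3 (base 3). Lift 4: 260. −1: 259.
[2] 259 ≡ 4^4 + 3 (base 4). Lift 5: 3128. −1: 3127.

2868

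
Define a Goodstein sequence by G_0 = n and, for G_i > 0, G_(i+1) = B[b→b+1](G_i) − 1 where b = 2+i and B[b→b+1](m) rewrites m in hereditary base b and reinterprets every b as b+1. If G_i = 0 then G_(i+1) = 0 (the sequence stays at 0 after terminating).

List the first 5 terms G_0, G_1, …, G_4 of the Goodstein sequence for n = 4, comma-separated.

4, 26, 41, 60, 83

4 —HB2→ 2^2 —bump→ 3^3 = 27 —(−1)→ 26
26 —HB3→ 2·3^2 + 2·3 + 2 —bump→ 2·4^2 + 2·4 + 2 = 42 —(−1)→ 41
41 —HB4→ 2·4^2 + 2·4 + 1 —bump→ 2·5^2 + 2·5 + 1 = 61 —(−1)→ 60
60 —HB5→ 2·5^2 + 2·5 —bump→ 2·6^2 + 2·6 = 84 —(−1)→ 83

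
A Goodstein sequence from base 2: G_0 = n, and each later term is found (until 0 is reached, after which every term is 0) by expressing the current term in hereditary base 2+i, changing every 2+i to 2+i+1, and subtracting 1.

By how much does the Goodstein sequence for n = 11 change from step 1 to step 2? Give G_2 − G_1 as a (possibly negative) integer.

base 2: 11 = 2^(2 + 1) + 2 + 1; at 3: 3^(3 + 1) + 3 + 1 = 85; next = 84
base 3: 84 = 3^(3 + 1) + 3; at 4: 4^(4 + 1) + 4 = 1028; next = 1027

943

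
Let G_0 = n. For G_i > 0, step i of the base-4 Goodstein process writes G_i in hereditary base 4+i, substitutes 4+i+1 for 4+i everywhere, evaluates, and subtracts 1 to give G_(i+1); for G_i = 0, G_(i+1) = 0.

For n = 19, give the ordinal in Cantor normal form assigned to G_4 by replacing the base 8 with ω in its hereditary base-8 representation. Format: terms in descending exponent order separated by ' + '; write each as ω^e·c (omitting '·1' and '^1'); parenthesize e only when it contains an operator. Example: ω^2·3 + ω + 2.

ω·7 + 7

i=0: 19 = 4^2 + 3 (b=4); 4→5: 5^2 + 3 = 28; 28−1 = 27
i=1: 27 = 5^2 + 2 (b=5); 5→6: 6^2 + 2 = 38; 38−1 = 37
i=2: 37 = 6^2 + 1 (b=6); 6→7: 7^2 + 1 = 50; 50−1 = 49
i=3: 49 = 7^2 (b=7); 7→8: 8^2 = 64; 64−1 = 63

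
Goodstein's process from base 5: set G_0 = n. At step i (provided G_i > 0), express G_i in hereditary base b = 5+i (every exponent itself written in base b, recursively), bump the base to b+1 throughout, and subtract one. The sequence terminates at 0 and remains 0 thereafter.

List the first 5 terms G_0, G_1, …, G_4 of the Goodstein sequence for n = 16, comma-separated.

16, 18, 20, 21, 22

step 0: 16 = 3·5 + 1; sub 6 for 5: 3·6 + 1; = 19; G_1 = 19−1 = 18
step 1: 18 = 3·6; sub 7 for 6: 3·7; = 21; G_2 = 21−1 = 20
step 2: 20 = 2·7 + 6; sub 8 for 7: 2·8 + 6; = 22; G_3 = 22−1 = 21
step 3: 21 = 2·8 + 5; sub 9 for 8: 2·9 + 5; = 23; G_4 = 23−1 = 22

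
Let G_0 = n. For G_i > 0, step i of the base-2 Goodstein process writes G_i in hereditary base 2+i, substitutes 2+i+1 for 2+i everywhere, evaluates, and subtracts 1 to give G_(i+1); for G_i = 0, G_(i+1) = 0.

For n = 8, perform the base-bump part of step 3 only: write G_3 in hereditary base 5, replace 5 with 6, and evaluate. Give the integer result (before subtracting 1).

93396

base 2: 8 = 2^(2 + 1); at 3: 3^(3 + 1) = 81; next = 80
base 3: 80 = 2·3^3 + 2·3^2 + 2·3 + 2; at 4: 2·4^4 + 2·4^2 + 2·4 + 2 = 554; next = 553
base 4: 553 = 2·4^4 + 2·4^2 + 2·4 + 1; at 5: 2·5^5 + 2·5^2 + 2·5 + 1 = 6311; next = 6310
base 5: 6310 = 2·5^5 + 2·5^2 + 2·5; at 6: 2·6^6 + 2·6^2 + 2·6 = 93396; next = 93395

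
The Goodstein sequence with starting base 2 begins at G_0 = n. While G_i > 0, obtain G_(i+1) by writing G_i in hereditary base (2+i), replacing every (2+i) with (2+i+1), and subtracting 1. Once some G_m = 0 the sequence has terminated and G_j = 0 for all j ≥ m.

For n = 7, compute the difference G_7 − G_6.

20888664

7 —HB2→ 2^2 + 2 + 1 —bump→ 3^3 + 3 + 1 = 31 —(−1)→ 30
30 —HB3→ 3^3 + 3 —bump→ 4^4 + 4 = 260 —(−1)→ 259
259 —HB4→ 4^4 + 3 —bump→ 5^5 + 3 = 3128 —(−1)→ 3127
3127 —HB5→ 5^5 + 2 —bump→ 6^6 + 2 = 46658 —(−1)→ 46657
46657 —HB6→ 6^6 + 1 —bump→ 7^7 + 1 = 823544 —(−1)→ 823543
823543 —HB7→ 7^7 —bump→ 8^8 = 16777216 —(−1)→ 16777215
16777215 —HB8→ 7·8^7 + 7·8^6 + 7·8^5 + 7·8^4 + 7·8^3 + 7·8^2 + 7·8 + 7 —bump→ 7·9^7 + 7·9^6 + 7·9^5 + 7·9^4 + 7·9^3 + 7·9^2 + 7·9 + 7 = 37665880 —(−1)→ 37665879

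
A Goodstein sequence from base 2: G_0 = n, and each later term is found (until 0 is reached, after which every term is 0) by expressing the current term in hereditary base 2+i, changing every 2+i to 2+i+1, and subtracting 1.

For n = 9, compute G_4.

140743

G_0 = 9. HB_2(9) = 2^(2 + 1) + 1. Bump = 82. G_1 = 81.
G_1 = 81. HB_3(81) = 3^(3 + 1). Bump = 1024. G_2 = 1023.
G_2 = 1023. HB_4(1023) = 3·4^4 + 3·4^3 + 3·4^2 + 3·4 + 3. Bump = 9843. G_3 = 9842.
G_3 = 9842. HB_5(9842) = 3·5^5 + 3·5^3 + 3·5^2 + 3·5 + 2. Bump = 140744. G_4 = 140743.
G_4 = 140743. HB_6(140743) = 3·6^6 + 3·6^3 + 3·6^2 + 3·6 + 1. Bump = 2471827. G_5 = 2471826.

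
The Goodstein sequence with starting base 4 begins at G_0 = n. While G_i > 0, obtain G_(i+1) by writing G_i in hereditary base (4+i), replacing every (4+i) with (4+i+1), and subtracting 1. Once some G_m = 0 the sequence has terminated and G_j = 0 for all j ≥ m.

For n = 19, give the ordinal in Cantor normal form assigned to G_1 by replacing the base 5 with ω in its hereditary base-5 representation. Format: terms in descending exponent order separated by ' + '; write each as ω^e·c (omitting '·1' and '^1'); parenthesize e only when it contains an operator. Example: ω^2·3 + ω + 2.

ω^2 + 2

[0] 19 ≡ 4^2 + 3 (base 4). Lift 5: 28. −1: 27.
[1] 27 ≡ 5^2 + 2 (base 5). Lift 6: 38. −1: 37.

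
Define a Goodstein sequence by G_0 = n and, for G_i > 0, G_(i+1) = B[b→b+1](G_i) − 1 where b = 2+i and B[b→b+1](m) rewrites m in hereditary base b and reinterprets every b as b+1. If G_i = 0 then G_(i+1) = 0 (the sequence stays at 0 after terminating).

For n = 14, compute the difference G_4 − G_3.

G_0 = 14. HB_2(14) = 2^(2 + 1) + 2^2 + 2. Bump = 111. G_1 = 110.
G_1 = 110. HB_3(110) = 3^(3 + 1) + 3^3 + 2. Bump = 1282. G_2 = 1281.
G_2 = 1281. HB_4(1281) = 4^(4 + 1) + 4^4 + 1. Bump = 18751. G_3 = 18750.
G_3 = 18750. HB_5(18750) = 5^(5 + 1) + 5^5. Bump = 326592. G_4 = 326591.

307841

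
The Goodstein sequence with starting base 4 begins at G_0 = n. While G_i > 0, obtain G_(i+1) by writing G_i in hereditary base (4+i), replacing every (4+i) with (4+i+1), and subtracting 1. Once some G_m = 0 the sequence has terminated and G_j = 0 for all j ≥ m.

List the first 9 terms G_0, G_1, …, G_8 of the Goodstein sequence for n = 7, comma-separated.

7, 7, 7, 7, 7, 6, 5, 4, 3

[0] 7 ≡ 4 + 3 (base 4). Lift 5: 8. −1: 7.
[1] 7 ≡ 5 + 2 (base 5). Lift 6: 8. −1: 7.
[2] 7 ≡ 6 + 1 (base 6). Lift 7: 8. −1: 7.
[3] 7 ≡ 7 (base 7). Lift 8: 8. −1: 7.
[4] 7 ≡ 7 (base 8). Lift 9: 7. −1: 6.
[5] 6 ≡ 6 (base 9). Lift 10: 6. −1: 5.
[6] 5 ≡ 5 (base 10). Lift 11: 5. −1: 4.
[7] 4 ≡ 4 (base 11). Lift 12: 4. −1: 3.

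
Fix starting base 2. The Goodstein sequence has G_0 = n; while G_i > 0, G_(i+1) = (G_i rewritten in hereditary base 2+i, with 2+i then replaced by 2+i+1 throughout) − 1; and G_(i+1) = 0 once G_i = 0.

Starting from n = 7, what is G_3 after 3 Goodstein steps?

3127

(0) 7|_2 = 2^2 + 2 + 1 ↦ 3^3 + 3 + 1|_3 = 31 ⇒ 30
(1) 30|_3 = 3^3 + 3 ↦ 4^4 + 4|_4 = 260 ⇒ 259
(2) 259|_4 = 4^4 + 3 ↦ 5^5 + 3|_5 = 3128 ⇒ 3127
(3) 3127|_5 = 5^5 + 2 ↦ 6^6 + 2|_6 = 46658 ⇒ 46657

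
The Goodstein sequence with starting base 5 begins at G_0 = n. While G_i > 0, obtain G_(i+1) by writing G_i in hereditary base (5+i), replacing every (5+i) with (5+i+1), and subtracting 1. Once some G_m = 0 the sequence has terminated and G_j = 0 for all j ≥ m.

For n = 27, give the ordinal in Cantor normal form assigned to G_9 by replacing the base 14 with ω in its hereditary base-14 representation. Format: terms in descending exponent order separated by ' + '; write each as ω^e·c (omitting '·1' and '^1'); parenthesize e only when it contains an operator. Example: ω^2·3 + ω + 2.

ω·7 + 1

base 5: 27 = 5^2 + 2; at 6: 6^2 + 2 = 38; next = 37
base 6: 37 = 6^2 + 1; at 7: 7^2 + 1 = 50; next = 49
base 7: 49 = 7^2; at 8: 8^2 = 64; next = 63
base 8: 63 = 7·8 + 7; at 9: 7·9 + 7 = 70; next = 69
base 9: 69 = 7·9 + 6; at 10: 7·10 + 6 = 76; next = 75
base 10: 75 = 7·10 + 5; at 11: 7·11 + 5 = 82; next = 81
base 11: 81 = 7·11 + 4; at 12: 7·12 + 4 = 88; next = 87
base 12: 87 = 7·12 + 3; at 13: 7·13 + 3 = 94; next = 93
base 13: 93 = 7·13 + 2; at 14: 7·14 + 2 = 100; next = 99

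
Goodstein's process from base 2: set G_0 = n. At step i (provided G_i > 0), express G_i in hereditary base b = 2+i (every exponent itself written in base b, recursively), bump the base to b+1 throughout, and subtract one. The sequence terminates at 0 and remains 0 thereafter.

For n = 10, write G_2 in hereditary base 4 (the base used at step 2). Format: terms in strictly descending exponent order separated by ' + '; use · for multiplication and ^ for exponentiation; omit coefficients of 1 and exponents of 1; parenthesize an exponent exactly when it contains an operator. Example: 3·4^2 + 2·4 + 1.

4^(4 + 1) + 1

[0] 10 ≡ 2^(2 + 1) + 2 (base 2). Lift 3: 84. −1: 83.
[1] 83 ≡ 3^(3 + 1) + 2 (base 3). Lift 4: 1026. −1: 1025.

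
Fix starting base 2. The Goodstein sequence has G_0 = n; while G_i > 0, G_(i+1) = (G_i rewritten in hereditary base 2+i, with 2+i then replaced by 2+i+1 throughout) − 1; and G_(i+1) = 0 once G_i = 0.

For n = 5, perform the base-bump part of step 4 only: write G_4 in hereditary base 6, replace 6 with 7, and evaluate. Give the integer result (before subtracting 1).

i=0: 5 = 2^2 + 1 (b=2); 2→3: 3^3 + 1 = 28; 28−1 = 27
i=1: 27 = 3^3 (b=3); 3→4: 4^4 = 256; 256−1 = 255
i=2: 255 = 3·4^3 + 3·4^2 + 3·4 + 3 (b=4); 4→5: 3·5^3 + 3·5^2 + 3·5 + 3 = 468; 468−1 = 467
i=3: 467 = 3·5^3 + 3·5^2 + 3·5 + 2 (b=5); 5→6: 3·6^3 + 3·6^2 + 3·6 + 2 = 776; 776−1 = 775

1198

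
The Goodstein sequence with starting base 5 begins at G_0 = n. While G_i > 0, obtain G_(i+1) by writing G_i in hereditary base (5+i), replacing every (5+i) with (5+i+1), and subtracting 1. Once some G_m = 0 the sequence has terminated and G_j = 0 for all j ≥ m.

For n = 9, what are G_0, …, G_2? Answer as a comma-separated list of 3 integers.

G_0 = 9. HB_5(9) = 5 + 4. Bump = 10. G_1 = 9.
G_1 = 9. HB_6(9) = 6 + 3. Bump = 10. G_2 = 9.

9, 9, 9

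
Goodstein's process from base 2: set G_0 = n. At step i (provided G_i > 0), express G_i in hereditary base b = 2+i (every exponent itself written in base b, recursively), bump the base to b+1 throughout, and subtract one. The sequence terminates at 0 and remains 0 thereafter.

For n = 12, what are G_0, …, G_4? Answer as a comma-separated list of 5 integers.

12, 107, 1065, 15685, 280019

(0) 12|_2 = 2^(2 + 1) + 2^2 ↦ 3^(3 + 1) + 3^3|_3 = 108 ⇒ 107
(1) 107|_3 = 3^(3 + 1) + 2·3^2 + 2·3 + 2 ↦ 4^(4 + 1) + 2·4^2 + 2·4 + 2|_4 = 1066 ⇒ 1065
(2) 1065|_4 = 4^(4 + 1) + 2·4^2 + 2·4 + 1 ↦ 5^(5 + 1) + 2·5^2 + 2·5 + 1|_5 = 15686 ⇒ 15685
(3) 15685|_5 = 5^(5 + 1) + 2·5^2 + 2·5 ↦ 6^(6 + 1) + 2·6^2 + 2·6|_6 = 280020 ⇒ 280019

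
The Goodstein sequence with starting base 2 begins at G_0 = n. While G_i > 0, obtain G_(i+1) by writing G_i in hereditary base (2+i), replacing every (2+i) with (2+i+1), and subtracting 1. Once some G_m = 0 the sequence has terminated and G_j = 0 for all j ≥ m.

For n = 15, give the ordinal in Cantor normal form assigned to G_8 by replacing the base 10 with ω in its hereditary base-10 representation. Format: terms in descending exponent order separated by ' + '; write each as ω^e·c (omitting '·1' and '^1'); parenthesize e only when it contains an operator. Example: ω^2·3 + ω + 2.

(0) 15|_2 = 2^(2 + 1) + 2^2 + 2 + 1 ↦ 3^(3 + 1) + 3^3 + 3 + 1|_3 = 112 ⇒ 111
(1) 111|_3 = 3^(3 + 1) + 3^3 + 3 ↦ 4^(4 + 1) + 4^4 + 4|_4 = 1284 ⇒ 1283
(2) 1283|_4 = 4^(4 + 1) + 4^4 + 3 ↦ 5^(5 + 1) + 5^5 + 3|_5 = 18753 ⇒ 18752
(3) 18752|_5 = 5^(5 + 1) + 5^5 + 2 ↦ 6^(6 + 1) + 6^6 + 2|_6 = 326594 ⇒ 326593
(4) 326593|_6 = 6^(6 + 1) + 6^6 + 1 ↦ 7^(7 + 1) + 7^7 + 1|_7 = 6588345 ⇒ 6588344
(5) 6588344|_7 = 7^(7 + 1) + 7^7 ↦ 8^(8 + 1) + 8^8|_8 = 150994944 ⇒ 150994943
(6) 150994943|_8 = 8^(8 + 1) + 7·8^7 + 7·8^6 + 7·8^5 + 7·8^4 + 7·8^3 + 7·8^2 + 7·8 + 7 ↦ 9^(9 + 1) + 7·9^7 + 7·9^6 + 7·9^5 + 7·9^4 + 7·9^3 + 7·9^2 + 7·9 + 7|_9 = 3524450281 ⇒ 3524450280
(7) 3524450280|_9 = 9^(9 + 1) + 7·9^7 + 7·9^6 + 7·9^5 + 7·9^4 + 7·9^3 + 7·9^2 + 7·9 + 6 ↦ 10^(10 + 1) + 7·10^7 + 7·10^6 + 7·10^5 + 7·10^4 + 7·10^3 + 7·10^2 + 7·10 + 6|_10 = 100077777776 ⇒ 100077777775

ω^(ω + 1) + ω^7·7 + ω^6·7 + ω^5·7 + ω^4·7 + ω^3·7 + ω^2·7 + ω·7 + 5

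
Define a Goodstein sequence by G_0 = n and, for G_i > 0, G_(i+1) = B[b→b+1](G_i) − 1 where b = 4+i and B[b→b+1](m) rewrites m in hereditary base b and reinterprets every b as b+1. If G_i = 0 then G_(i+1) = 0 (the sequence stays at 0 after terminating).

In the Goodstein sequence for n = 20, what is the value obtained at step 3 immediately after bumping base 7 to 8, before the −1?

i=0: 20 = 4^2 + 4 (b=4); 4→5: 5^2 + 5 = 30; 30−1 = 29
i=1: 29 = 5^2 + 4 (b=5); 5→6: 6^2 + 4 = 40; 40−1 = 39
i=2: 39 = 6^2 + 3 (b=6); 6→7: 7^2 + 3 = 52; 52−1 = 51
i=3: 51 = 7^2 + 2 (b=7); 7→8: 8^2 + 2 = 66; 66−1 = 65

66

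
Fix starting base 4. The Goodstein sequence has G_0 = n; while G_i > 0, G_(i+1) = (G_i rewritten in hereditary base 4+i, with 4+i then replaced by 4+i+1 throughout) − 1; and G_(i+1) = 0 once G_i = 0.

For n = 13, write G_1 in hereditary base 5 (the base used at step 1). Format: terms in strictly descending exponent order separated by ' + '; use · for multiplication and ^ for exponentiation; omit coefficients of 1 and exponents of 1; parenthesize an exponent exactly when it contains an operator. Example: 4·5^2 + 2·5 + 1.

3·5

i=0: 13 = 3·4 + 1 (b=4); 4→5: 3·5 + 1 = 16; 16−1 = 15
i=1: 15 = 3·5 (b=5); 5→6: 3·6 = 18; 18−1 = 17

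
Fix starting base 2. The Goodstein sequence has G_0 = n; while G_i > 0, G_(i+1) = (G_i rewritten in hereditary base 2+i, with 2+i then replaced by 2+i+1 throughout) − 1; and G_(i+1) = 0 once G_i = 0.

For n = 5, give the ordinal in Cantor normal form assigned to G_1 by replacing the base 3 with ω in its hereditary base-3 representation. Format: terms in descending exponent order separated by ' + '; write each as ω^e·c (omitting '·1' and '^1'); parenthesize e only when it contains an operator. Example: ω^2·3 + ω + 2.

G_0 = 5. HB_2(5) = 2^2 + 1. Bump = 28. G_1 = 27.
G_1 = 27. HB_3(27) = 3^3. Bump = 256. G_2 = 255.

ω^ω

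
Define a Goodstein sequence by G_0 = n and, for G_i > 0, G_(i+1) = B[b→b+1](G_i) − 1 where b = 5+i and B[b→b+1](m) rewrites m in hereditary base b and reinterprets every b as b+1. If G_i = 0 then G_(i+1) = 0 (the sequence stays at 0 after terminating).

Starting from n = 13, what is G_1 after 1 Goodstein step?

G_0 = 13. HB_5(13) = 2·5 + 3. Bump = 15. G_1 = 14.
G_1 = 14. HB_6(14) = 2·6 + 2. Bump = 16. G_2 = 15.

14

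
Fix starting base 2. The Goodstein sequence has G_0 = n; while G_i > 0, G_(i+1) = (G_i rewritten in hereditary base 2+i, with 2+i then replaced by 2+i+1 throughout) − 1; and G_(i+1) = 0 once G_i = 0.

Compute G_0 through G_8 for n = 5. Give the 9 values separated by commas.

G_0 = 5. HB_2(5) = 2^2 + 1. Bump = 28. G_1 = 27.
G_1 = 27. HB_3(27) = 3^3. Bump = 256. G_2 = 255.
G_2 = 255. HB_4(255) = 3·4^3 + 3·4^2 + 3·4 + 3. Bump = 468. G_3 = 467.
G_3 = 467. HB_5(467) = 3·5^3 + 3·5^2 + 3·5 + 2. Bump = 776. G_4 = 775.
G_4 = 775. HB_6(775) = 3·6^3 + 3·6^2 + 3·6 + 1. Bump = 1198. G_5 = 1197.
G_5 = 1197. HB_7(1197) = 3·7^3 + 3·7^2 + 3·7. Bump = 1752. G_6 = 1751.
G_6 = 1751. HB_8(1751) = 3·8^3 + 3·8^2 + 2·8 + 7. Bump = 2455. G_7 = 2454.
G_7 = 2454. HB_9(2454) = 3·9^3 + 3·9^2 + 2·9 + 6. Bump = 3326. G_8 = 3325.

5, 27, 255, 467, 775, 1197, 1751, 2454, 3325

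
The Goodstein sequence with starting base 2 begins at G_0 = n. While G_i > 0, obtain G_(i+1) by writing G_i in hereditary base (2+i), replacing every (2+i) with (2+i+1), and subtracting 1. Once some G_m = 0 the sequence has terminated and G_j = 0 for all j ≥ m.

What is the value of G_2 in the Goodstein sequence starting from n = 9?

1023

[0] 9 ≡ 2^(2 + 1) + 1 (base 2). Lift 3: 82. −1: 81.
[1] 81 ≡ 3^(3 + 1) (base 3). Lift 4: 1024. −1: 1023.
[2] 1023 ≡ 3·4^4 + 3·4^3 + 3·4^2 + 3·4 + 3 (base 4). Lift 5: 9843. −1: 9842.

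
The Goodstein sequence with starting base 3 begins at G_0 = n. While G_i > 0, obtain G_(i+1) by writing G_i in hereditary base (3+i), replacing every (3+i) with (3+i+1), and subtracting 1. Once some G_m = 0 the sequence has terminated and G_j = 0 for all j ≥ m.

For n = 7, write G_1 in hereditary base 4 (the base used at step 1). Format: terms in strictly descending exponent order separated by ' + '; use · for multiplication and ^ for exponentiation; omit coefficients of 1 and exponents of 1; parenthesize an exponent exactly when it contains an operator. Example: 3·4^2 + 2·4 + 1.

(0) 7|_3 = 2·3 + 1 ↦ 2·4 + 1|_4 = 9 ⇒ 8
(1) 8|_4 = 2·4 ↦ 2·5|_5 = 10 ⇒ 9

2·4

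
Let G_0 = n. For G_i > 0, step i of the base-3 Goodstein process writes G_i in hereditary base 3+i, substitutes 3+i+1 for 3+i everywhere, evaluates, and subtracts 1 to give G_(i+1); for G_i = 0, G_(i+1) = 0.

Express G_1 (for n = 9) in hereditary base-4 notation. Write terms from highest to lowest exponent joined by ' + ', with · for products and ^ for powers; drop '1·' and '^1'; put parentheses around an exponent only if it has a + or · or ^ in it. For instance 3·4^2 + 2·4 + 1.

G_0 = 9. HB_3(9) = 3^2. Bump = 16. G_1 = 15.
G_1 = 15. HB_4(15) = 3·4 + 3. Bump = 18. G_2 = 17.

3·4 + 3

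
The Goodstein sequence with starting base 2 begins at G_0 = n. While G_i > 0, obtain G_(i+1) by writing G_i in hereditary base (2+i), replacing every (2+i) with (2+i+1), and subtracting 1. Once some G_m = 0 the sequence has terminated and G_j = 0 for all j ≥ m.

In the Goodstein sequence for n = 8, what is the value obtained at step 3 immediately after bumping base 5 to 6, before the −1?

step 0: 8 = 2^(2 + 1); sub 3 for 2: 3^(3 + 1); = 81; G_1 = 81−1 = 80
step 1: 80 = 2·3^3 + 2·3^2 + 2·3 + 2; sub 4 for 3: 2·4^4 + 2·4^2 + 2·4 + 2; = 554; G_2 = 554−1 = 553
step 2: 553 = 2·4^4 + 2·4^2 + 2·4 + 1; sub 5 for 4: 2·5^5 + 2·5^2 + 2·5 + 1; = 6311; G_3 = 6311−1 = 6310
step 3: 6310 = 2·5^5 + 2·5^2 + 2·5; sub 6 for 5: 2·6^6 + 2·6^2 + 2·6; = 93396; G_4 = 93396−1 = 93395

93396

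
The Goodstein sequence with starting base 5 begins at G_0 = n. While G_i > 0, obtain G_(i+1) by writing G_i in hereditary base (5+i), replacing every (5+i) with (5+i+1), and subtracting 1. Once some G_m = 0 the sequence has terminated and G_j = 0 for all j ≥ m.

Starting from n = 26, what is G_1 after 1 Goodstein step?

i=0: 26 = 5^2 + 1 (b=5); 5→6: 6^2 + 1 = 37; 37−1 = 36
i=1: 36 = 6^2 (b=6); 6→7: 7^2 = 49; 49−1 = 48

36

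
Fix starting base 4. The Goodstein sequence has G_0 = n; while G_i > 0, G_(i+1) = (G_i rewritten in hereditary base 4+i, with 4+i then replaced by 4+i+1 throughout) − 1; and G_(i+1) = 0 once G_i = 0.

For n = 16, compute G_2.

G_0 = 16. HB_4(16) = 4^2. Bump = 25. G_1 = 24.
G_1 = 24. HB_5(24) = 4·5 + 4. Bump = 28. G_2 = 27.

27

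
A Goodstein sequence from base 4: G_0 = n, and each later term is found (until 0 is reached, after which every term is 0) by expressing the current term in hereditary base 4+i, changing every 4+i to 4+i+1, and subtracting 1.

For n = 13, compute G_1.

15

(0) 13|_4 = 3·4 + 1 ↦ 3·5 + 1|_5 = 16 ⇒ 15
(1) 15|_5 = 3·5 ↦ 3·6|_6 = 18 ⇒ 17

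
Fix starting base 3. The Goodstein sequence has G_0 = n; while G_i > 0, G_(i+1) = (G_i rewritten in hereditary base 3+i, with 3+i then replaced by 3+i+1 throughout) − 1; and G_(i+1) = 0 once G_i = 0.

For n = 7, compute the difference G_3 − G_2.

[0] 7 ≡ 2·3 + 1 (base 3). Lift 4: 9. −1: 8.
[1] 8 ≡ 2·4 (base 4). Lift 5: 10. −1: 9.
[2] 9 ≡ 5 + 4 (base 5). Lift 6: 10. −1: 9.

0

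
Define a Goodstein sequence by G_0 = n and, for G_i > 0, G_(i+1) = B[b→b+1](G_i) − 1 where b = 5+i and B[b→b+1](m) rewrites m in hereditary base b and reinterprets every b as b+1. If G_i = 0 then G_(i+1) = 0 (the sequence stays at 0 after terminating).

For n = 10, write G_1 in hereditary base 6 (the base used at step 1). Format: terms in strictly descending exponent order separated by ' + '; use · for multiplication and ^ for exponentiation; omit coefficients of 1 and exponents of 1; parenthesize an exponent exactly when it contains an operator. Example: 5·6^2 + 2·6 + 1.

6 + 5

10 —HB5→ 2·5 —bump→ 2·6 = 12 —(−1)→ 11
11 —HB6→ 6 + 5 —bump→ 7 + 5 = 12 —(−1)→ 11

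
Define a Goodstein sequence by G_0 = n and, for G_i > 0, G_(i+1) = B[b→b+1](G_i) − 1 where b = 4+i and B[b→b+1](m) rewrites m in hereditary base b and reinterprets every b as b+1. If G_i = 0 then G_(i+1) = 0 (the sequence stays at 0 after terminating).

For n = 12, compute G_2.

step 0: 12 = 3·4; sub 5 for 4: 3·5; = 15; G_1 = 15−1 = 14
step 1: 14 = 2·5 + 4; sub 6 for 5: 2·6 + 4; = 16; G_2 = 16−1 = 15

15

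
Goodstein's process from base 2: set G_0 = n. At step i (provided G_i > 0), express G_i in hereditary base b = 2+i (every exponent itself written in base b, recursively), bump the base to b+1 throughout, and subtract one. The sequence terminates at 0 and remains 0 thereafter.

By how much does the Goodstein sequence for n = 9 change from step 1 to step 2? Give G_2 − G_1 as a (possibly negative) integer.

942

9 —HB2→ 2^(2 + 1) + 1 —bump→ 3^(3 + 1) + 1 = 82 —(−1)→ 81
81 —HB3→ 3^(3 + 1) —bump→ 4^(4 + 1) = 1024 —(−1)→ 1023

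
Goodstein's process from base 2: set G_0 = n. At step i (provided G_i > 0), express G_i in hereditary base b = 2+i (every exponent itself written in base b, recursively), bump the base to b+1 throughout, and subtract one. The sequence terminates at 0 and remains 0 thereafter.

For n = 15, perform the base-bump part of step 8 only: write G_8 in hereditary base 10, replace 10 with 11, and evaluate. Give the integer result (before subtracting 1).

base 2: 15 = 2^(2 + 1) + 2^2 + 2 + 1; at 3: 3^(3 + 1) + 3^3 + 3 + 1 = 112; next = 111
base 3: 111 = 3^(3 + 1) + 3^3 + 3; at 4: 4^(4 + 1) + 4^4 + 4 = 1284; next = 1283
base 4: 1283 = 4^(4 + 1) + 4^4 + 3; at 5: 5^(5 + 1) + 5^5 + 3 = 18753; next = 18752
base 5: 18752 = 5^(5 + 1) + 5^5 + 2; at 6: 6^(6 + 1) + 6^6 + 2 = 326594; next = 326593
base 6: 326593 = 6^(6 + 1) + 6^6 + 1; at 7: 7^(7 + 1) + 7^7 + 1 = 6588345; next = 6588344
base 7: 6588344 = 7^(7 + 1) + 7^7; at 8: 8^(8 + 1) + 8^8 = 150994944; next = 150994943
base 8: 150994943 = 8^(8 + 1) + 7·8^7 + 7·8^6 + 7·8^5 + 7·8^4 + 7·8^3 + 7·8^2 + 7·8 + 7; at 9: 9^(9 + 1) + 7·9^7 + 7·9^6 + 7·9^5 + 7·9^4 + 7·9^3 + 7·9^2 + 7·9 + 7 = 3524450281; next = 3524450280
base 9: 3524450280 = 9^(9 + 1) + 7·9^7 + 7·9^6 + 7·9^5 + 7·9^4 + 7·9^3 + 7·9^2 + 7·9 + 6; at 10: 10^(10 + 1) + 7·10^7 + 7·10^6 + 7·10^5 + 7·10^4 + 7·10^3 + 7·10^2 + 7·10 + 6 = 100077777776; next = 100077777775
base 10: 100077777775 = 10^(10 + 1) + 7·10^7 + 7·10^6 + 7·10^5 + 7·10^4 + 7·10^3 + 7·10^2 + 7·10 + 5; at 11: 11^(11 + 1) + 7·11^7 + 7·11^6 + 7·11^5 + 7·11^4 + 7·11^3 + 7·11^2 + 7·11 + 5 = 3138578427935; next = 3138578427934

3138578427935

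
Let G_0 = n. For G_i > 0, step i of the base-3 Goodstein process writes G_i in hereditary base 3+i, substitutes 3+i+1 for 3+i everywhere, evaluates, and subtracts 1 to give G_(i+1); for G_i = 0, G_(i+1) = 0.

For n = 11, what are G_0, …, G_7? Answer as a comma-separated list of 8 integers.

G_0 = 11. HB_3(11) = 3^2 + 2. Bump = 18. G_1 = 17.
G_1 = 17. HB_4(17) = 4^2 + 1. Bump = 26. G_2 = 25.
G_2 = 25. HB_5(25) = 5^2. Bump = 36. G_3 = 35.
G_3 = 35. HB_6(35) = 5·6 + 5. Bump = 40. G_4 = 39.
G_4 = 39. HB_7(39) = 5·7 + 4. Bump = 44. G_5 = 43.
G_5 = 43. HB_8(43) = 5·8 + 3. Bump = 48. G_6 = 47.
G_6 = 47. HB_9(47) = 5·9 + 2. Bump = 52. G_7 = 51.

11, 17, 25, 35, 39, 43, 47, 51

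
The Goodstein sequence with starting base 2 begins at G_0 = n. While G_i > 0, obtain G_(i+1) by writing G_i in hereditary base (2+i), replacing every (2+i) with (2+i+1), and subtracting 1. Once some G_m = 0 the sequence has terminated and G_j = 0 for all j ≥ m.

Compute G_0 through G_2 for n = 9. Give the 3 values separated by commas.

G_0=9  [base 2] 2^(2 + 1) + 1  →[2↦3]→  3^(3 + 1) + 1 = 82  −1 ⇒ G_1=81
G_1=81  [base 3] 3^(3 + 1)  →[3↦4]→  4^(4 + 1) = 1024  −1 ⇒ G_2=1023

9, 81, 1023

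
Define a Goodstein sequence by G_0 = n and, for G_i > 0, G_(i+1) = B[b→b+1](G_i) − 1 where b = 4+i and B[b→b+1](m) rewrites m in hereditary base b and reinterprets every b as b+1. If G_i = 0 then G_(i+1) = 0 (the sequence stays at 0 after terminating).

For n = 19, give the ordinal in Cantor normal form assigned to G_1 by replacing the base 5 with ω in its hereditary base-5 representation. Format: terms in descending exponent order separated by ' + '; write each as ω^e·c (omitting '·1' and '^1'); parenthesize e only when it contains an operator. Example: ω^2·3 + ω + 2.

ω^2 + 2

19 —HB4→ 4^2 + 3 —bump→ 5^2 + 3 = 28 —(−1)→ 27
27 —HB5→ 5^2 + 2 —bump→ 6^2 + 2 = 38 —(−1)→ 37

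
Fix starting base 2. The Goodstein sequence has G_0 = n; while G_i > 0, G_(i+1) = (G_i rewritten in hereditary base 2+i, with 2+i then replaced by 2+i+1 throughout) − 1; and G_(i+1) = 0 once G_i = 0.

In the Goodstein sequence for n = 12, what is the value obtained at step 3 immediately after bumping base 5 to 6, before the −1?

280020

step 0: 12 = 2^(2 + 1) + 2^2; sub 3 for 2: 3^(3 + 1) + 3^3; = 108; G_1 = 108−1 = 107
step 1: 107 = 3^(3 + 1) + 2·3^2 + 2·3 + 2; sub 4 for 3: 4^(4 + 1) + 2·4^2 + 2·4 + 2; = 1066; G_2 = 1066−1 = 1065
step 2: 1065 = 4^(4 + 1) + 2·4^2 + 2·4 + 1; sub 5 for 4: 5^(5 + 1) + 2·5^2 + 2·5 + 1; = 15686; G_3 = 15686−1 = 15685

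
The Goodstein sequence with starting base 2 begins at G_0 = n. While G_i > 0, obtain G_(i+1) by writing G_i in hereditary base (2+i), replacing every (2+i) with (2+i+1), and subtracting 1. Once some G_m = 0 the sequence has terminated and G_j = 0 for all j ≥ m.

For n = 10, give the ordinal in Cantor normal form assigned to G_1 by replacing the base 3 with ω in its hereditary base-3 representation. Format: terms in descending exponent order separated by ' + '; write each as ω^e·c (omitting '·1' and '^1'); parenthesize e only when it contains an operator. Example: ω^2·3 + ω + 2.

G_0 = 10. HB_2(10) = 2^(2 + 1) + 2. Bump = 84. G_1 = 83.
G_1 = 83. HB_3(83) = 3^(3 + 1) + 2. Bump = 1026. G_2 = 1025.

ω^(ω + 1) + 2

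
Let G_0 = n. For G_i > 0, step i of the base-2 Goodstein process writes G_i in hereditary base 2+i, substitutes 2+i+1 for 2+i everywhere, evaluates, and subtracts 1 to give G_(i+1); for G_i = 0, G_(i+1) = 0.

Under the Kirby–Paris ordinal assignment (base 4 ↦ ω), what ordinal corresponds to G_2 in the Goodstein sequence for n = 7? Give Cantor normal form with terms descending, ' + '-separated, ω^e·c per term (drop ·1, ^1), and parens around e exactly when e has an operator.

ω^ω + 3

G_0=7  [base 2] 2^2 + 2 + 1  →[2↦3]→  3^3 + 3 + 1 = 31  −1 ⇒ G_1=30
G_1=30  [base 3] 3^3 + 3  →[3↦4]→  4^4 + 4 = 260  −1 ⇒ G_2=259
G_2=259  [base 4] 4^4 + 3  →[4↦5]→  5^5 + 3 = 3128  −1 ⇒ G_3=3127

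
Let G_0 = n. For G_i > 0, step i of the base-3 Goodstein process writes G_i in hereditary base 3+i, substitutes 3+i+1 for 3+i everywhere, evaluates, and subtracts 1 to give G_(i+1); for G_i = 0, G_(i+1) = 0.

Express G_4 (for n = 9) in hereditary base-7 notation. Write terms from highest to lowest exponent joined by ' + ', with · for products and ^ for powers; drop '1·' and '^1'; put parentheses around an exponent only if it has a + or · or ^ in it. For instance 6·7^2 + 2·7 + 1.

G_0 = 9. HB_3(9) = 3^2. Bump = 16. G_1 = 15.
G_1 = 15. HB_4(15) = 3·4 + 3. Bump = 18. G_2 = 17.
G_2 = 17. HB_5(17) = 3·5 + 2. Bump = 20. G_3 = 19.
G_3 = 19. HB_6(19) = 3·6 + 1. Bump = 22. G_4 = 21.
G_4 = 21. HB_7(21) = 3·7. Bump = 24. G_5 = 23.

3·7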